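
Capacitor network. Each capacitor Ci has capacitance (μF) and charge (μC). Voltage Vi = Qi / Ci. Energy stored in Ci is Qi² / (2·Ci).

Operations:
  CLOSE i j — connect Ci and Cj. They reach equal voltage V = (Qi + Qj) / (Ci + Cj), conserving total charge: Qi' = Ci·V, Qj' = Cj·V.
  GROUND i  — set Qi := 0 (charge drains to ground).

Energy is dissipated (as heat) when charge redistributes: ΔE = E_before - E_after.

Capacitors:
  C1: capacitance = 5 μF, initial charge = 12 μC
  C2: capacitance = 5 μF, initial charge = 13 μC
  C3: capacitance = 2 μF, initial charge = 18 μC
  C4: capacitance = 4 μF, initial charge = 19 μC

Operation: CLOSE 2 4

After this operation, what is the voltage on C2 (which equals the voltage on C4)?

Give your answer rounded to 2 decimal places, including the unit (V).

Initial: C1(5μF, Q=12μC, V=2.40V), C2(5μF, Q=13μC, V=2.60V), C3(2μF, Q=18μC, V=9.00V), C4(4μF, Q=19μC, V=4.75V)
Op 1: CLOSE 2-4: Q_total=32.00, C_total=9.00, V=3.56; Q2=17.78, Q4=14.22; dissipated=5.136

Answer: 3.56 V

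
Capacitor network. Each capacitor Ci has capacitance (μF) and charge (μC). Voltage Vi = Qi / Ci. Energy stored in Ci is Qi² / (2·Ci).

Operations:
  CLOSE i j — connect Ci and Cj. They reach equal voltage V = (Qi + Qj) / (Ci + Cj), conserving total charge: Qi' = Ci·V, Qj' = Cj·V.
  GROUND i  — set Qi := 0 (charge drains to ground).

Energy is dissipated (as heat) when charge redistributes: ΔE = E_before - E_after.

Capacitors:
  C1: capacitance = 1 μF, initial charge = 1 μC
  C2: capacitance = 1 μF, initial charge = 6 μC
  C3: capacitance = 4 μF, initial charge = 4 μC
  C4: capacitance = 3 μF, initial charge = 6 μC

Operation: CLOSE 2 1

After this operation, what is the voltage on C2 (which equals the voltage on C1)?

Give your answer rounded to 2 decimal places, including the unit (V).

Initial: C1(1μF, Q=1μC, V=1.00V), C2(1μF, Q=6μC, V=6.00V), C3(4μF, Q=4μC, V=1.00V), C4(3μF, Q=6μC, V=2.00V)
Op 1: CLOSE 2-1: Q_total=7.00, C_total=2.00, V=3.50; Q2=3.50, Q1=3.50; dissipated=6.250

Answer: 3.50 V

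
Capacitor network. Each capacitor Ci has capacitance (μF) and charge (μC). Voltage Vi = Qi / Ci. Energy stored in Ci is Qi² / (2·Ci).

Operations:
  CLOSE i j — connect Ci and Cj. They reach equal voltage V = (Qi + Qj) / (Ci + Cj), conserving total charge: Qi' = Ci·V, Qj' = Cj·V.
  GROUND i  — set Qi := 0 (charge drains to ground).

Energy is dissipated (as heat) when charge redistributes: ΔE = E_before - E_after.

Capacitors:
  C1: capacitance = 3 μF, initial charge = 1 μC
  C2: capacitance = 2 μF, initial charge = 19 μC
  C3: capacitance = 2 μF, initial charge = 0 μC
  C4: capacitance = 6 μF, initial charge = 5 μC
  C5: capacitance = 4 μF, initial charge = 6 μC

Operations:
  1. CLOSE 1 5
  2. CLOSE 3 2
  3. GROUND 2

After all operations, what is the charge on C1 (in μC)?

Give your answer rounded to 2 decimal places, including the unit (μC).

Answer: 3.00 μC

Derivation:
Initial: C1(3μF, Q=1μC, V=0.33V), C2(2μF, Q=19μC, V=9.50V), C3(2μF, Q=0μC, V=0.00V), C4(6μF, Q=5μC, V=0.83V), C5(4μF, Q=6μC, V=1.50V)
Op 1: CLOSE 1-5: Q_total=7.00, C_total=7.00, V=1.00; Q1=3.00, Q5=4.00; dissipated=1.167
Op 2: CLOSE 3-2: Q_total=19.00, C_total=4.00, V=4.75; Q3=9.50, Q2=9.50; dissipated=45.125
Op 3: GROUND 2: Q2=0; energy lost=22.562
Final charges: Q1=3.00, Q2=0.00, Q3=9.50, Q4=5.00, Q5=4.00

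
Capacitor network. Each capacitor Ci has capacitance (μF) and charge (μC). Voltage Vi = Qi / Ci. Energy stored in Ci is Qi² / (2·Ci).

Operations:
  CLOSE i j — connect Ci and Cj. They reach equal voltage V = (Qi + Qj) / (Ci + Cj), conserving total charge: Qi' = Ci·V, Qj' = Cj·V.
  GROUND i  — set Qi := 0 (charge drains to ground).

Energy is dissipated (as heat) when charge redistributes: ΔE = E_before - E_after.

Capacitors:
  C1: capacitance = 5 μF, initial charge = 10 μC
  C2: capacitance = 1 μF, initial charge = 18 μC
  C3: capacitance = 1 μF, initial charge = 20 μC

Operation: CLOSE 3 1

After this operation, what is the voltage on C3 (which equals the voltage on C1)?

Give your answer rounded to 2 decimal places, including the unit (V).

Answer: 5.00 V

Derivation:
Initial: C1(5μF, Q=10μC, V=2.00V), C2(1μF, Q=18μC, V=18.00V), C3(1μF, Q=20μC, V=20.00V)
Op 1: CLOSE 3-1: Q_total=30.00, C_total=6.00, V=5.00; Q3=5.00, Q1=25.00; dissipated=135.000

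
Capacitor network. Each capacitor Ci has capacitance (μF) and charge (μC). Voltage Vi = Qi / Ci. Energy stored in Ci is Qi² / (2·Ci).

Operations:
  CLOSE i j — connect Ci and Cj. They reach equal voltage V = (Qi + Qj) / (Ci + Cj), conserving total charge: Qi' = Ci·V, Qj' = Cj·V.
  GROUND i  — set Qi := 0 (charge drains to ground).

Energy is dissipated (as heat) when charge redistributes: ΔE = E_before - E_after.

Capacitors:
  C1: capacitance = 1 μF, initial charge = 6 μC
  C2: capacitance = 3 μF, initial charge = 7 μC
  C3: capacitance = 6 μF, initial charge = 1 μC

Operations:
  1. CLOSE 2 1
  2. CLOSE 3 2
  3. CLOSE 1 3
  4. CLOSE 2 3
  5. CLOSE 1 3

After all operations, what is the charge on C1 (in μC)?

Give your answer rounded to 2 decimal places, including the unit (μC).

Initial: C1(1μF, Q=6μC, V=6.00V), C2(3μF, Q=7μC, V=2.33V), C3(6μF, Q=1μC, V=0.17V)
Op 1: CLOSE 2-1: Q_total=13.00, C_total=4.00, V=3.25; Q2=9.75, Q1=3.25; dissipated=5.042
Op 2: CLOSE 3-2: Q_total=10.75, C_total=9.00, V=1.19; Q3=7.17, Q2=3.58; dissipated=9.507
Op 3: CLOSE 1-3: Q_total=10.42, C_total=7.00, V=1.49; Q1=1.49, Q3=8.93; dissipated=1.811
Op 4: CLOSE 2-3: Q_total=12.51, C_total=9.00, V=1.39; Q2=4.17, Q3=8.34; dissipated=0.086
Op 5: CLOSE 1-3: Q_total=9.83, C_total=7.00, V=1.40; Q1=1.40, Q3=8.43; dissipated=0.004
Final charges: Q1=1.40, Q2=4.17, Q3=8.43

Answer: 1.40 μC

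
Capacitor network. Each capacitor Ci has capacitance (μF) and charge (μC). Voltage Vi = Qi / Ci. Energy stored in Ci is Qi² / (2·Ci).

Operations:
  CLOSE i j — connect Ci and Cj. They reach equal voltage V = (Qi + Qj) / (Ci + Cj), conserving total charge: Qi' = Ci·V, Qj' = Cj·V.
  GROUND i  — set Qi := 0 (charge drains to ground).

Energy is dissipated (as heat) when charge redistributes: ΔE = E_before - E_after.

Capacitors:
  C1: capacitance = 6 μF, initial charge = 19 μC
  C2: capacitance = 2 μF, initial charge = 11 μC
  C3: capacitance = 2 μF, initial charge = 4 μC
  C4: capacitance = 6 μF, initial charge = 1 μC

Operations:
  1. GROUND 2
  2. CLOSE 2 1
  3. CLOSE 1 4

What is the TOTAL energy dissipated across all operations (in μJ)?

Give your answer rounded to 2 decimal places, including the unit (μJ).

Initial: C1(6μF, Q=19μC, V=3.17V), C2(2μF, Q=11μC, V=5.50V), C3(2μF, Q=4μC, V=2.00V), C4(6μF, Q=1μC, V=0.17V)
Op 1: GROUND 2: Q2=0; energy lost=30.250
Op 2: CLOSE 2-1: Q_total=19.00, C_total=8.00, V=2.38; Q2=4.75, Q1=14.25; dissipated=7.521
Op 3: CLOSE 1-4: Q_total=15.25, C_total=12.00, V=1.27; Q1=7.62, Q4=7.62; dissipated=7.315
Total dissipated: 45.086 μJ

Answer: 45.09 μJ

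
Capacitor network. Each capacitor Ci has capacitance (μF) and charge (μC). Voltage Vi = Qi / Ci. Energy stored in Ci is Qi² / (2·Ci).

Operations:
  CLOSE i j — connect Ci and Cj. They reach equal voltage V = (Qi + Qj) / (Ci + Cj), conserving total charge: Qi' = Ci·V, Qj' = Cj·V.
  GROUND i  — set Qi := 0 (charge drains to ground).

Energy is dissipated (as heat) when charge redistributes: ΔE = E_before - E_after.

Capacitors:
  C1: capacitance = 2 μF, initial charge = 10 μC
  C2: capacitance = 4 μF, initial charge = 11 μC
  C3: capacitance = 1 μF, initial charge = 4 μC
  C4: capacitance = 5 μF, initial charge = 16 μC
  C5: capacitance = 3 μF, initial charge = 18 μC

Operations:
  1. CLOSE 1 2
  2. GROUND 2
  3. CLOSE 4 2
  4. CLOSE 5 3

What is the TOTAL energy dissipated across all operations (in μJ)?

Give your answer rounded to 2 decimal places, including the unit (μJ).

Answer: 40.75 μJ

Derivation:
Initial: C1(2μF, Q=10μC, V=5.00V), C2(4μF, Q=11μC, V=2.75V), C3(1μF, Q=4μC, V=4.00V), C4(5μF, Q=16μC, V=3.20V), C5(3μF, Q=18μC, V=6.00V)
Op 1: CLOSE 1-2: Q_total=21.00, C_total=6.00, V=3.50; Q1=7.00, Q2=14.00; dissipated=3.375
Op 2: GROUND 2: Q2=0; energy lost=24.500
Op 3: CLOSE 4-2: Q_total=16.00, C_total=9.00, V=1.78; Q4=8.89, Q2=7.11; dissipated=11.378
Op 4: CLOSE 5-3: Q_total=22.00, C_total=4.00, V=5.50; Q5=16.50, Q3=5.50; dissipated=1.500
Total dissipated: 40.753 μJ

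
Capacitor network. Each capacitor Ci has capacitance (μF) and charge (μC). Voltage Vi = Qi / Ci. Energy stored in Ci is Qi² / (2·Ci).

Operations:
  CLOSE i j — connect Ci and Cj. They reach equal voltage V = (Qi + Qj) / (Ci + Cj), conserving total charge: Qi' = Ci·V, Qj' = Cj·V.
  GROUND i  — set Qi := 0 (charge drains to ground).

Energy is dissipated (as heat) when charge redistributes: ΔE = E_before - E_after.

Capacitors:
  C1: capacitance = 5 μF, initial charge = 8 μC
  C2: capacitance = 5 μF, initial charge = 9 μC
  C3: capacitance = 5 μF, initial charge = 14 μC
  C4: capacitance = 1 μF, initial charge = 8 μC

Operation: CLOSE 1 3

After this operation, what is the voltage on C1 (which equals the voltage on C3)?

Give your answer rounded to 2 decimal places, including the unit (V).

Initial: C1(5μF, Q=8μC, V=1.60V), C2(5μF, Q=9μC, V=1.80V), C3(5μF, Q=14μC, V=2.80V), C4(1μF, Q=8μC, V=8.00V)
Op 1: CLOSE 1-3: Q_total=22.00, C_total=10.00, V=2.20; Q1=11.00, Q3=11.00; dissipated=1.800

Answer: 2.20 V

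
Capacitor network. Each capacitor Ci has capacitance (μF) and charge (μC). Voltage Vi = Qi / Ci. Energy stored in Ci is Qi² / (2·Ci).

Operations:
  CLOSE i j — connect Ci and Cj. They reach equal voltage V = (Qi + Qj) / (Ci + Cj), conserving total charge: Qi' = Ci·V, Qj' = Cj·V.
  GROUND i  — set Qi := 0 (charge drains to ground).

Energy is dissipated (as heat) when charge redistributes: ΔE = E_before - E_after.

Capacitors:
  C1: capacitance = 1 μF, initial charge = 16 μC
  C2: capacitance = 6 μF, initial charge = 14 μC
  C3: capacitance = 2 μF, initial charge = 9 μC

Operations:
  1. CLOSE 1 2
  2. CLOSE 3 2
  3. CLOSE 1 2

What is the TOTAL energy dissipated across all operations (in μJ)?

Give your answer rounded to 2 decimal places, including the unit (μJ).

Answer: 80.08 μJ

Derivation:
Initial: C1(1μF, Q=16μC, V=16.00V), C2(6μF, Q=14μC, V=2.33V), C3(2μF, Q=9μC, V=4.50V)
Op 1: CLOSE 1-2: Q_total=30.00, C_total=7.00, V=4.29; Q1=4.29, Q2=25.71; dissipated=80.048
Op 2: CLOSE 3-2: Q_total=34.71, C_total=8.00, V=4.34; Q3=8.68, Q2=26.04; dissipated=0.034
Op 3: CLOSE 1-2: Q_total=30.32, C_total=7.00, V=4.33; Q1=4.33, Q2=25.99; dissipated=0.001
Total dissipated: 80.083 μJ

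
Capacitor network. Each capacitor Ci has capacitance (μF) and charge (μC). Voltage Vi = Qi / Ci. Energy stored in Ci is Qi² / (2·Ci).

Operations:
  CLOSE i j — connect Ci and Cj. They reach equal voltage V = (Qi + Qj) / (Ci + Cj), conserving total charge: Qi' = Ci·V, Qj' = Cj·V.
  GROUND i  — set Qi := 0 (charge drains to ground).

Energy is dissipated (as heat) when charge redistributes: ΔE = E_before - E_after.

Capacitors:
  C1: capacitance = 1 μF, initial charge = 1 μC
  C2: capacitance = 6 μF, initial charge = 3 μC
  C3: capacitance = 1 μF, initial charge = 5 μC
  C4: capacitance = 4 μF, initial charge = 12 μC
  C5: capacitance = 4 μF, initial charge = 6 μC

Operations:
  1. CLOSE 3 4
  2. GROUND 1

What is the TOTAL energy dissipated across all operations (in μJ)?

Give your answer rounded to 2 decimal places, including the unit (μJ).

Initial: C1(1μF, Q=1μC, V=1.00V), C2(6μF, Q=3μC, V=0.50V), C3(1μF, Q=5μC, V=5.00V), C4(4μF, Q=12μC, V=3.00V), C5(4μF, Q=6μC, V=1.50V)
Op 1: CLOSE 3-4: Q_total=17.00, C_total=5.00, V=3.40; Q3=3.40, Q4=13.60; dissipated=1.600
Op 2: GROUND 1: Q1=0; energy lost=0.500
Total dissipated: 2.100 μJ

Answer: 2.10 μJ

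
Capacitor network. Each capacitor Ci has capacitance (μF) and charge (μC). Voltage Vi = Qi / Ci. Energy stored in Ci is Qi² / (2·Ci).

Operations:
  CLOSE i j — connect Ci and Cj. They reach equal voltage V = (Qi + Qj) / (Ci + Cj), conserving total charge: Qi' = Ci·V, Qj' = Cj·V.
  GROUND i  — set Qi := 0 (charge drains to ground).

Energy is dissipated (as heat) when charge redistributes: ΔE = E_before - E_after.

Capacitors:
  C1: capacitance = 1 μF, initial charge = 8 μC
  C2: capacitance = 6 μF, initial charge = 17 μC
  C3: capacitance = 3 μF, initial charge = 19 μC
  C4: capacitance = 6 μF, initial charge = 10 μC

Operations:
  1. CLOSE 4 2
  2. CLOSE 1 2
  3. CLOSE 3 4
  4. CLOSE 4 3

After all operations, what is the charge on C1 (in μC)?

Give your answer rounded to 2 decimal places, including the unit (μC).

Answer: 3.07 μC

Derivation:
Initial: C1(1μF, Q=8μC, V=8.00V), C2(6μF, Q=17μC, V=2.83V), C3(3μF, Q=19μC, V=6.33V), C4(6μF, Q=10μC, V=1.67V)
Op 1: CLOSE 4-2: Q_total=27.00, C_total=12.00, V=2.25; Q4=13.50, Q2=13.50; dissipated=2.042
Op 2: CLOSE 1-2: Q_total=21.50, C_total=7.00, V=3.07; Q1=3.07, Q2=18.43; dissipated=14.170
Op 3: CLOSE 3-4: Q_total=32.50, C_total=9.00, V=3.61; Q3=10.83, Q4=21.67; dissipated=16.674
Op 4: CLOSE 4-3: Q_total=32.50, C_total=9.00, V=3.61; Q4=21.67, Q3=10.83; dissipated=0.000
Final charges: Q1=3.07, Q2=18.43, Q3=10.83, Q4=21.67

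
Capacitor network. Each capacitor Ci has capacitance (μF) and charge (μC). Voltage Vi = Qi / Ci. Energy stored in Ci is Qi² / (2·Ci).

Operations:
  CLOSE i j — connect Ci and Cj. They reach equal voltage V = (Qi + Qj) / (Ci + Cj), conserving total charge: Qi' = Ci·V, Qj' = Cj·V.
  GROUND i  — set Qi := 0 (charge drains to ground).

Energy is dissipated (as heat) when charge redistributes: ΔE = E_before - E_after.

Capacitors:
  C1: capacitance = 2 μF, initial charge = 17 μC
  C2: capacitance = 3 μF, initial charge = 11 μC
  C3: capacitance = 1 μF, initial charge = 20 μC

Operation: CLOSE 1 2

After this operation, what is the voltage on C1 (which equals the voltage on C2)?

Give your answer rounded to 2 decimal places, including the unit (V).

Initial: C1(2μF, Q=17μC, V=8.50V), C2(3μF, Q=11μC, V=3.67V), C3(1μF, Q=20μC, V=20.00V)
Op 1: CLOSE 1-2: Q_total=28.00, C_total=5.00, V=5.60; Q1=11.20, Q2=16.80; dissipated=14.017

Answer: 5.60 V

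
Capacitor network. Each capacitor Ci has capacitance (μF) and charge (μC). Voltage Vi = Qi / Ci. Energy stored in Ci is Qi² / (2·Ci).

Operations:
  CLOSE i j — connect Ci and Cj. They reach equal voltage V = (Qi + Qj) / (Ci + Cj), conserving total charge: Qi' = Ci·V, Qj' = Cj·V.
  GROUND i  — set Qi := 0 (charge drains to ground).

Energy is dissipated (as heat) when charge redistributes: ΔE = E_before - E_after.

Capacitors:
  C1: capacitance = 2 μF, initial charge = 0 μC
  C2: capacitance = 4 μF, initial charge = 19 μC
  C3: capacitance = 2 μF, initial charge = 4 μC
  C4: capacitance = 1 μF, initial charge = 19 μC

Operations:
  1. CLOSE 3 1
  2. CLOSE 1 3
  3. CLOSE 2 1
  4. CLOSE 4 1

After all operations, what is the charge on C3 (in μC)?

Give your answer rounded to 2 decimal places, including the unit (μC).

Initial: C1(2μF, Q=0μC, V=0.00V), C2(4μF, Q=19μC, V=4.75V), C3(2μF, Q=4μC, V=2.00V), C4(1μF, Q=19μC, V=19.00V)
Op 1: CLOSE 3-1: Q_total=4.00, C_total=4.00, V=1.00; Q3=2.00, Q1=2.00; dissipated=2.000
Op 2: CLOSE 1-3: Q_total=4.00, C_total=4.00, V=1.00; Q1=2.00, Q3=2.00; dissipated=0.000
Op 3: CLOSE 2-1: Q_total=21.00, C_total=6.00, V=3.50; Q2=14.00, Q1=7.00; dissipated=9.375
Op 4: CLOSE 4-1: Q_total=26.00, C_total=3.00, V=8.67; Q4=8.67, Q1=17.33; dissipated=80.083
Final charges: Q1=17.33, Q2=14.00, Q3=2.00, Q4=8.67

Answer: 2.00 μC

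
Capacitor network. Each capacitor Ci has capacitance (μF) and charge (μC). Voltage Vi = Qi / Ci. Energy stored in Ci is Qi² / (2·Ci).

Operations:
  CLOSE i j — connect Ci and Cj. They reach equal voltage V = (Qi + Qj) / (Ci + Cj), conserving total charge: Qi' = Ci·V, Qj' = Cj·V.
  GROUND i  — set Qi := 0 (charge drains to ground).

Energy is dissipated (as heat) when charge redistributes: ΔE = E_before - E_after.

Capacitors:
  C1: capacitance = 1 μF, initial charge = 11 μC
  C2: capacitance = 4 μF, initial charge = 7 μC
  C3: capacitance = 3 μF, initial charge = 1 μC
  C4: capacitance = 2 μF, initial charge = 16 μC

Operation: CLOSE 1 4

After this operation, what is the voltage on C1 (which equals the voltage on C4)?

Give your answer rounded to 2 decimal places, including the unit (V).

Answer: 9.00 V

Derivation:
Initial: C1(1μF, Q=11μC, V=11.00V), C2(4μF, Q=7μC, V=1.75V), C3(3μF, Q=1μC, V=0.33V), C4(2μF, Q=16μC, V=8.00V)
Op 1: CLOSE 1-4: Q_total=27.00, C_total=3.00, V=9.00; Q1=9.00, Q4=18.00; dissipated=3.000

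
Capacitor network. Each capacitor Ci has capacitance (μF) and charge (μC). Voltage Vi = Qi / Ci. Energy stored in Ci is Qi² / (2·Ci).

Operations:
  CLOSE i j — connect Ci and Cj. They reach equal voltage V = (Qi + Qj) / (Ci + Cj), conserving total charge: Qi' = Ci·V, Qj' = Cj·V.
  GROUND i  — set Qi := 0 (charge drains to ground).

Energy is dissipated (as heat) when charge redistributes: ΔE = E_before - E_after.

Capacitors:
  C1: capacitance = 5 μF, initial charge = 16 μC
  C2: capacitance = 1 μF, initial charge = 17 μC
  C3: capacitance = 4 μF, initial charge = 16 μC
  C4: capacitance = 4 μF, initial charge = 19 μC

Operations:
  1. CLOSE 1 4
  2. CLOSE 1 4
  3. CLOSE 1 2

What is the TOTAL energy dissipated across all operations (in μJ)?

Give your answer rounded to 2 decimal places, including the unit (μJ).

Answer: 74.29 μJ

Derivation:
Initial: C1(5μF, Q=16μC, V=3.20V), C2(1μF, Q=17μC, V=17.00V), C3(4μF, Q=16μC, V=4.00V), C4(4μF, Q=19μC, V=4.75V)
Op 1: CLOSE 1-4: Q_total=35.00, C_total=9.00, V=3.89; Q1=19.44, Q4=15.56; dissipated=2.669
Op 2: CLOSE 1-4: Q_total=35.00, C_total=9.00, V=3.89; Q1=19.44, Q4=15.56; dissipated=0.000
Op 3: CLOSE 1-2: Q_total=36.44, C_total=6.00, V=6.07; Q1=30.37, Q2=6.07; dissipated=71.626
Total dissipated: 74.295 μJ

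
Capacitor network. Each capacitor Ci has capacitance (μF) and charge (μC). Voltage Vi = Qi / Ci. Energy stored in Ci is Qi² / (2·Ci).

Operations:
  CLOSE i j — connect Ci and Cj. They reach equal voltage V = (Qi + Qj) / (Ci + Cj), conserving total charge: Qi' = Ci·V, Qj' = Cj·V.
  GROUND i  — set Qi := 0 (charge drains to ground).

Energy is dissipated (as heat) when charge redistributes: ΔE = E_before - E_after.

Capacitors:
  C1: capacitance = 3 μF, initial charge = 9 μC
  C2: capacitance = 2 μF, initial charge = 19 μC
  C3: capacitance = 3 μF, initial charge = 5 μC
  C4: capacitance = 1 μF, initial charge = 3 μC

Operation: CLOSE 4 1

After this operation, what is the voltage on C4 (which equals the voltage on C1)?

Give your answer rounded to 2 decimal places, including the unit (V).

Answer: 3.00 V

Derivation:
Initial: C1(3μF, Q=9μC, V=3.00V), C2(2μF, Q=19μC, V=9.50V), C3(3μF, Q=5μC, V=1.67V), C4(1μF, Q=3μC, V=3.00V)
Op 1: CLOSE 4-1: Q_total=12.00, C_total=4.00, V=3.00; Q4=3.00, Q1=9.00; dissipated=0.000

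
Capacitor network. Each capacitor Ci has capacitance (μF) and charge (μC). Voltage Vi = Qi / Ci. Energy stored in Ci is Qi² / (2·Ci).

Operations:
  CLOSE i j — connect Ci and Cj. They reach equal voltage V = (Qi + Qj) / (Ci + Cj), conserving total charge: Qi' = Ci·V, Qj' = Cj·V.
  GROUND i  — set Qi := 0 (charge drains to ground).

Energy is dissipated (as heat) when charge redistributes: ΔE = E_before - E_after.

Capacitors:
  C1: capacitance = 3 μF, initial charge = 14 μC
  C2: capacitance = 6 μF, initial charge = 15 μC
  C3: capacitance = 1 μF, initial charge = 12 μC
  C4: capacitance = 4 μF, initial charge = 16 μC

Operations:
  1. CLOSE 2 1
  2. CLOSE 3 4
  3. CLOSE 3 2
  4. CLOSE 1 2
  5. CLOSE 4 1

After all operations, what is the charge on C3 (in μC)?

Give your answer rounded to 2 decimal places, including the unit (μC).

Initial: C1(3μF, Q=14μC, V=4.67V), C2(6μF, Q=15μC, V=2.50V), C3(1μF, Q=12μC, V=12.00V), C4(4μF, Q=16μC, V=4.00V)
Op 1: CLOSE 2-1: Q_total=29.00, C_total=9.00, V=3.22; Q2=19.33, Q1=9.67; dissipated=4.694
Op 2: CLOSE 3-4: Q_total=28.00, C_total=5.00, V=5.60; Q3=5.60, Q4=22.40; dissipated=25.600
Op 3: CLOSE 3-2: Q_total=24.93, C_total=7.00, V=3.56; Q3=3.56, Q2=21.37; dissipated=2.423
Op 4: CLOSE 1-2: Q_total=31.04, C_total=9.00, V=3.45; Q1=10.35, Q2=20.69; dissipated=0.115
Op 5: CLOSE 4-1: Q_total=32.75, C_total=7.00, V=4.68; Q4=18.71, Q1=14.03; dissipated=3.967
Final charges: Q1=14.03, Q2=20.69, Q3=3.56, Q4=18.71

Answer: 3.56 μC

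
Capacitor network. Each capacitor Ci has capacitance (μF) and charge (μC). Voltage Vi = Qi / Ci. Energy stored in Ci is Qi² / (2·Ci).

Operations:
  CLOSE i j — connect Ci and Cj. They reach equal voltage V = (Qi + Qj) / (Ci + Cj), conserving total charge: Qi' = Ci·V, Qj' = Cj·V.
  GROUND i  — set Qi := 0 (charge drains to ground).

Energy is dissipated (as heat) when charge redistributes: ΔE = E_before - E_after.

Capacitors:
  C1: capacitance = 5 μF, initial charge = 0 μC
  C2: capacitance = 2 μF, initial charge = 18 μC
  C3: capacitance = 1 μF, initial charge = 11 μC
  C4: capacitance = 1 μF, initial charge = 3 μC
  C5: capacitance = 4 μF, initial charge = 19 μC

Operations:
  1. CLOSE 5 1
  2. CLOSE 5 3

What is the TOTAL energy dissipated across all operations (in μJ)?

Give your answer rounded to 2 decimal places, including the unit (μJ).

Answer: 56.67 μJ

Derivation:
Initial: C1(5μF, Q=0μC, V=0.00V), C2(2μF, Q=18μC, V=9.00V), C3(1μF, Q=11μC, V=11.00V), C4(1μF, Q=3μC, V=3.00V), C5(4μF, Q=19μC, V=4.75V)
Op 1: CLOSE 5-1: Q_total=19.00, C_total=9.00, V=2.11; Q5=8.44, Q1=10.56; dissipated=25.069
Op 2: CLOSE 5-3: Q_total=19.44, C_total=5.00, V=3.89; Q5=15.56, Q3=3.89; dissipated=31.605
Total dissipated: 56.674 μJ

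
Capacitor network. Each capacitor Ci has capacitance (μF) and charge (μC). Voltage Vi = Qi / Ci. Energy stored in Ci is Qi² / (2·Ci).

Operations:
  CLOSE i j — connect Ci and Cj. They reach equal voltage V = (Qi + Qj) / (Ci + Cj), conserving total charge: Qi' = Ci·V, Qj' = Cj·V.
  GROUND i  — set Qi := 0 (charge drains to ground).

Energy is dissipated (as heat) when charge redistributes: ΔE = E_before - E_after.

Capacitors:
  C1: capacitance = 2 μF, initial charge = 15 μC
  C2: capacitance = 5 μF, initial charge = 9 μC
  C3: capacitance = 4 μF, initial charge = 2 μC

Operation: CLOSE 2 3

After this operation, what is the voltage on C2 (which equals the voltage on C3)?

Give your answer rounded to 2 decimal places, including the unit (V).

Answer: 1.22 V

Derivation:
Initial: C1(2μF, Q=15μC, V=7.50V), C2(5μF, Q=9μC, V=1.80V), C3(4μF, Q=2μC, V=0.50V)
Op 1: CLOSE 2-3: Q_total=11.00, C_total=9.00, V=1.22; Q2=6.11, Q3=4.89; dissipated=1.878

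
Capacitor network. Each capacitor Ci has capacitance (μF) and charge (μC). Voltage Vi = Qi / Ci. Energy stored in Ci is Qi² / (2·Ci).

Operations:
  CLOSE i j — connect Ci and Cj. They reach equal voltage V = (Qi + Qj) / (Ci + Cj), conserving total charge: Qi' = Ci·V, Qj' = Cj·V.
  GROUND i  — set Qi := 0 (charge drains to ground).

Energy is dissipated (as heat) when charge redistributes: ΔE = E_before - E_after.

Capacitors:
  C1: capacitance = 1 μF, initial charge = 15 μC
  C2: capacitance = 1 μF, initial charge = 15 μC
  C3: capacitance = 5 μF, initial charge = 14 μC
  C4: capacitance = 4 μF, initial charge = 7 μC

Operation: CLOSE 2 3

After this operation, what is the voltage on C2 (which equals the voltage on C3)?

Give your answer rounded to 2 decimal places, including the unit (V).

Initial: C1(1μF, Q=15μC, V=15.00V), C2(1μF, Q=15μC, V=15.00V), C3(5μF, Q=14μC, V=2.80V), C4(4μF, Q=7μC, V=1.75V)
Op 1: CLOSE 2-3: Q_total=29.00, C_total=6.00, V=4.83; Q2=4.83, Q3=24.17; dissipated=62.017

Answer: 4.83 V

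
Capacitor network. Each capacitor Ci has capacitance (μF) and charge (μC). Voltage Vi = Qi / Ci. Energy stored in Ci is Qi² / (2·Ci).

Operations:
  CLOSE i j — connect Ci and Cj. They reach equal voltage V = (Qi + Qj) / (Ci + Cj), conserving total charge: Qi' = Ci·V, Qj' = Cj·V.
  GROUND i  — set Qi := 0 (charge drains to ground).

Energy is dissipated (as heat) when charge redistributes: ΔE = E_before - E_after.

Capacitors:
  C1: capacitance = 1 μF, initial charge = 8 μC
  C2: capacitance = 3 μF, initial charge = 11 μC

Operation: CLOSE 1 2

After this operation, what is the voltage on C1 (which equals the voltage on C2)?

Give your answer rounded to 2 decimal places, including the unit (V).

Answer: 4.75 V

Derivation:
Initial: C1(1μF, Q=8μC, V=8.00V), C2(3μF, Q=11μC, V=3.67V)
Op 1: CLOSE 1-2: Q_total=19.00, C_total=4.00, V=4.75; Q1=4.75, Q2=14.25; dissipated=7.042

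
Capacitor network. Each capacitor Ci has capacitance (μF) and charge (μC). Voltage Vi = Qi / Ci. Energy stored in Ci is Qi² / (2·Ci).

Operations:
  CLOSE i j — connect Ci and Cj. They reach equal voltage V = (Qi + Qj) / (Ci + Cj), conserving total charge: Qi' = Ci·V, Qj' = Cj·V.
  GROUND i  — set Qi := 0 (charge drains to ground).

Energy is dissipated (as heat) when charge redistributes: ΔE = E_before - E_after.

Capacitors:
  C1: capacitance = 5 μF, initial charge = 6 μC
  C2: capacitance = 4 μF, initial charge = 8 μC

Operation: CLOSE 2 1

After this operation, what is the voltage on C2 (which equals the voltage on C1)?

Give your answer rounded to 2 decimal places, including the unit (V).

Answer: 1.56 V

Derivation:
Initial: C1(5μF, Q=6μC, V=1.20V), C2(4μF, Q=8μC, V=2.00V)
Op 1: CLOSE 2-1: Q_total=14.00, C_total=9.00, V=1.56; Q2=6.22, Q1=7.78; dissipated=0.711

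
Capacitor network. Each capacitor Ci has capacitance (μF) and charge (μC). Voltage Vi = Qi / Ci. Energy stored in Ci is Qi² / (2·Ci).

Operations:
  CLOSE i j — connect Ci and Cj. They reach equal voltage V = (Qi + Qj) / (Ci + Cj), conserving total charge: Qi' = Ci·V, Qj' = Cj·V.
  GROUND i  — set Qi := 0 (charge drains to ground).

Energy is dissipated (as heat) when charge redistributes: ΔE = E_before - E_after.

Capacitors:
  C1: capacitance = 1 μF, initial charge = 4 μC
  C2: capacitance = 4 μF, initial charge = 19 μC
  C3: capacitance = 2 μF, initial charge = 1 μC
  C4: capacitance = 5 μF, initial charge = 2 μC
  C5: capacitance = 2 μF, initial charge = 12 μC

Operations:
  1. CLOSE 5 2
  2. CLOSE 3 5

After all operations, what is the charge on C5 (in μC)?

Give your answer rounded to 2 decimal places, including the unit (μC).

Answer: 5.67 μC

Derivation:
Initial: C1(1μF, Q=4μC, V=4.00V), C2(4μF, Q=19μC, V=4.75V), C3(2μF, Q=1μC, V=0.50V), C4(5μF, Q=2μC, V=0.40V), C5(2μF, Q=12μC, V=6.00V)
Op 1: CLOSE 5-2: Q_total=31.00, C_total=6.00, V=5.17; Q5=10.33, Q2=20.67; dissipated=1.042
Op 2: CLOSE 3-5: Q_total=11.33, C_total=4.00, V=2.83; Q3=5.67, Q5=5.67; dissipated=10.889
Final charges: Q1=4.00, Q2=20.67, Q3=5.67, Q4=2.00, Q5=5.67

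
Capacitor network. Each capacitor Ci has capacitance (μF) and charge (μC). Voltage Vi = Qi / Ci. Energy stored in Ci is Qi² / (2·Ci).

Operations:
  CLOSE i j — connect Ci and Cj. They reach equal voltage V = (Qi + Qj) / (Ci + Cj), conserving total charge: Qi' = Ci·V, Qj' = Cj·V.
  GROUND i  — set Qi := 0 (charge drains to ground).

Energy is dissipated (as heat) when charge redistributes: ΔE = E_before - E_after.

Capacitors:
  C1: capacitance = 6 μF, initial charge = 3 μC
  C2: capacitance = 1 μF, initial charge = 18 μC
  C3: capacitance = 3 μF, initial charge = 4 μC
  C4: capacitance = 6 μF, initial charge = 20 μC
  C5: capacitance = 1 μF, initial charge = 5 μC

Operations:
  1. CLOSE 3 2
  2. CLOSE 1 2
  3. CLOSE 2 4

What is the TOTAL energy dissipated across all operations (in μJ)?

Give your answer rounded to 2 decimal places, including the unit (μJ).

Initial: C1(6μF, Q=3μC, V=0.50V), C2(1μF, Q=18μC, V=18.00V), C3(3μF, Q=4μC, V=1.33V), C4(6μF, Q=20μC, V=3.33V), C5(1μF, Q=5μC, V=5.00V)
Op 1: CLOSE 3-2: Q_total=22.00, C_total=4.00, V=5.50; Q3=16.50, Q2=5.50; dissipated=104.167
Op 2: CLOSE 1-2: Q_total=8.50, C_total=7.00, V=1.21; Q1=7.29, Q2=1.21; dissipated=10.714
Op 3: CLOSE 2-4: Q_total=21.21, C_total=7.00, V=3.03; Q2=3.03, Q4=18.18; dissipated=1.924
Total dissipated: 116.805 μJ

Answer: 116.81 μJ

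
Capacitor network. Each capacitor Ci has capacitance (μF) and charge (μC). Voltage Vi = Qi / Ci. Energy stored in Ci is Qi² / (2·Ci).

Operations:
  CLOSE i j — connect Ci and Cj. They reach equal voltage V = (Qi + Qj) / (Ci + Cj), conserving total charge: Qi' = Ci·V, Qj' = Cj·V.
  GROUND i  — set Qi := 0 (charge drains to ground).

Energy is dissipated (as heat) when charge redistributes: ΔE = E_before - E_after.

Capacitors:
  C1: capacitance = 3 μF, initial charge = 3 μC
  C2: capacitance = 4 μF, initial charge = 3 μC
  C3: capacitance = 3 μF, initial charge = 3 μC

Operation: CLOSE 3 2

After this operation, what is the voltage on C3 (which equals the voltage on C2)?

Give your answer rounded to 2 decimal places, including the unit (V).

Initial: C1(3μF, Q=3μC, V=1.00V), C2(4μF, Q=3μC, V=0.75V), C3(3μF, Q=3μC, V=1.00V)
Op 1: CLOSE 3-2: Q_total=6.00, C_total=7.00, V=0.86; Q3=2.57, Q2=3.43; dissipated=0.054

Answer: 0.86 V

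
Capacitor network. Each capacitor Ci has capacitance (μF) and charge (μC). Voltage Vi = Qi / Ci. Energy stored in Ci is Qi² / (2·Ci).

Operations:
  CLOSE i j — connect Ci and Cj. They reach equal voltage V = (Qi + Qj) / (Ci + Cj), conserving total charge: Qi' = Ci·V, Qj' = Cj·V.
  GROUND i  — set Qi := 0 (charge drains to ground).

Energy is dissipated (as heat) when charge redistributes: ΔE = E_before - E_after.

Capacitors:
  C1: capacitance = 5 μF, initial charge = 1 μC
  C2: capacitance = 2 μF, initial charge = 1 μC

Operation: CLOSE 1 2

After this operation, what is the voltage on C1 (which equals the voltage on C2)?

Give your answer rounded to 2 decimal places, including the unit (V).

Initial: C1(5μF, Q=1μC, V=0.20V), C2(2μF, Q=1μC, V=0.50V)
Op 1: CLOSE 1-2: Q_total=2.00, C_total=7.00, V=0.29; Q1=1.43, Q2=0.57; dissipated=0.064

Answer: 0.29 V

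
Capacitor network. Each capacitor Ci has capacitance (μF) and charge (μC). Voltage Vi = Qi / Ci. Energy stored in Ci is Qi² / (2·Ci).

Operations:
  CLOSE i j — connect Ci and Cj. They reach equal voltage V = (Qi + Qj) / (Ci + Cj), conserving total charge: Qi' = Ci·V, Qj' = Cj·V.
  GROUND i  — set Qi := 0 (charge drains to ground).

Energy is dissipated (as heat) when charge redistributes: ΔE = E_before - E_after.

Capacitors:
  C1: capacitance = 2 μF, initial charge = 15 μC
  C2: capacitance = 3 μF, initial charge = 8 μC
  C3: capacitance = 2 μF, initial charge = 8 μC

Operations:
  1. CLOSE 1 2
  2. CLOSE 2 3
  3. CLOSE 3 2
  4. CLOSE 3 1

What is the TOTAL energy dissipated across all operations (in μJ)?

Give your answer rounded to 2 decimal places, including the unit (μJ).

Answer: 14.26 μJ

Derivation:
Initial: C1(2μF, Q=15μC, V=7.50V), C2(3μF, Q=8μC, V=2.67V), C3(2μF, Q=8μC, V=4.00V)
Op 1: CLOSE 1-2: Q_total=23.00, C_total=5.00, V=4.60; Q1=9.20, Q2=13.80; dissipated=14.017
Op 2: CLOSE 2-3: Q_total=21.80, C_total=5.00, V=4.36; Q2=13.08, Q3=8.72; dissipated=0.216
Op 3: CLOSE 3-2: Q_total=21.80, C_total=5.00, V=4.36; Q3=8.72, Q2=13.08; dissipated=0.000
Op 4: CLOSE 3-1: Q_total=17.92, C_total=4.00, V=4.48; Q3=8.96, Q1=8.96; dissipated=0.029
Total dissipated: 14.261 μJ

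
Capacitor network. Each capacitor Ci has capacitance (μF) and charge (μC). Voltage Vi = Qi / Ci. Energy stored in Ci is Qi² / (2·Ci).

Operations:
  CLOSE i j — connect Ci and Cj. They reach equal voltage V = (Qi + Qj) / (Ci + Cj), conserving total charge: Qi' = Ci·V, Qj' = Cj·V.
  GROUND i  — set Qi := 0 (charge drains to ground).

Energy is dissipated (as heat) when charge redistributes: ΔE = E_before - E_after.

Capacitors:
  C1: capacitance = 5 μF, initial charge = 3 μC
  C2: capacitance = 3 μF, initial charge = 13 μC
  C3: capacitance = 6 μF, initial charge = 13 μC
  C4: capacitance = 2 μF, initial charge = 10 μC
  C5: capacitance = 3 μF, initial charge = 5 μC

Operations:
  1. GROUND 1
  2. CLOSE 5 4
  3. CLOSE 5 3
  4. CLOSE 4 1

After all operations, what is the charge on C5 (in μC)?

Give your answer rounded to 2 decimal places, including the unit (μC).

Answer: 7.33 μC

Derivation:
Initial: C1(5μF, Q=3μC, V=0.60V), C2(3μF, Q=13μC, V=4.33V), C3(6μF, Q=13μC, V=2.17V), C4(2μF, Q=10μC, V=5.00V), C5(3μF, Q=5μC, V=1.67V)
Op 1: GROUND 1: Q1=0; energy lost=0.900
Op 2: CLOSE 5-4: Q_total=15.00, C_total=5.00, V=3.00; Q5=9.00, Q4=6.00; dissipated=6.667
Op 3: CLOSE 5-3: Q_total=22.00, C_total=9.00, V=2.44; Q5=7.33, Q3=14.67; dissipated=0.694
Op 4: CLOSE 4-1: Q_total=6.00, C_total=7.00, V=0.86; Q4=1.71, Q1=4.29; dissipated=6.429
Final charges: Q1=4.29, Q2=13.00, Q3=14.67, Q4=1.71, Q5=7.33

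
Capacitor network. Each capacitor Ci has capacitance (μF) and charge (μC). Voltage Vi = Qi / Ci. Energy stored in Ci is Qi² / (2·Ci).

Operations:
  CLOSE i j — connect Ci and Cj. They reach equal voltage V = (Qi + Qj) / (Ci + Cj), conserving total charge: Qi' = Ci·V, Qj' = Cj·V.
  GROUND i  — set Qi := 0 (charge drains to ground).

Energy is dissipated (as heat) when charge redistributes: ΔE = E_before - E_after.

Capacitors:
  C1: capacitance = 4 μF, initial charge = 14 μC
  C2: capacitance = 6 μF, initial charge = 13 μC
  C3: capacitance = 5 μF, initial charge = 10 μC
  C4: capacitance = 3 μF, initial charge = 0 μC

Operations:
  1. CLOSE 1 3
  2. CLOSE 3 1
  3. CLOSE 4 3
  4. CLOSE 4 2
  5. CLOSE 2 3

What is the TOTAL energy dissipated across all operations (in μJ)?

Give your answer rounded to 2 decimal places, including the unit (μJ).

Answer: 9.57 μJ

Derivation:
Initial: C1(4μF, Q=14μC, V=3.50V), C2(6μF, Q=13μC, V=2.17V), C3(5μF, Q=10μC, V=2.00V), C4(3μF, Q=0μC, V=0.00V)
Op 1: CLOSE 1-3: Q_total=24.00, C_total=9.00, V=2.67; Q1=10.67, Q3=13.33; dissipated=2.500
Op 2: CLOSE 3-1: Q_total=24.00, C_total=9.00, V=2.67; Q3=13.33, Q1=10.67; dissipated=0.000
Op 3: CLOSE 4-3: Q_total=13.33, C_total=8.00, V=1.67; Q4=5.00, Q3=8.33; dissipated=6.667
Op 4: CLOSE 4-2: Q_total=18.00, C_total=9.00, V=2.00; Q4=6.00, Q2=12.00; dissipated=0.250
Op 5: CLOSE 2-3: Q_total=20.33, C_total=11.00, V=1.85; Q2=11.09, Q3=9.24; dissipated=0.152
Total dissipated: 9.568 μJ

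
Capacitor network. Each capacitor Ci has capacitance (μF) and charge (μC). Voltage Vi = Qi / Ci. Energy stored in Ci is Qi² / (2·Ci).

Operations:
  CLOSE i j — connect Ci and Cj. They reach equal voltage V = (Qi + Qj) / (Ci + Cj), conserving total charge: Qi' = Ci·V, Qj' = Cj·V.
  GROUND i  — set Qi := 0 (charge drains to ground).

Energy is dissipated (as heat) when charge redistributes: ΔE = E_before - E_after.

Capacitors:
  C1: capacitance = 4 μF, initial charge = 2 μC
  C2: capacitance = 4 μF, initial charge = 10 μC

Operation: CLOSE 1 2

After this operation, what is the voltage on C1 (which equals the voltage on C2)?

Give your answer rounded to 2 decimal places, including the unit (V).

Initial: C1(4μF, Q=2μC, V=0.50V), C2(4μF, Q=10μC, V=2.50V)
Op 1: CLOSE 1-2: Q_total=12.00, C_total=8.00, V=1.50; Q1=6.00, Q2=6.00; dissipated=4.000

Answer: 1.50 V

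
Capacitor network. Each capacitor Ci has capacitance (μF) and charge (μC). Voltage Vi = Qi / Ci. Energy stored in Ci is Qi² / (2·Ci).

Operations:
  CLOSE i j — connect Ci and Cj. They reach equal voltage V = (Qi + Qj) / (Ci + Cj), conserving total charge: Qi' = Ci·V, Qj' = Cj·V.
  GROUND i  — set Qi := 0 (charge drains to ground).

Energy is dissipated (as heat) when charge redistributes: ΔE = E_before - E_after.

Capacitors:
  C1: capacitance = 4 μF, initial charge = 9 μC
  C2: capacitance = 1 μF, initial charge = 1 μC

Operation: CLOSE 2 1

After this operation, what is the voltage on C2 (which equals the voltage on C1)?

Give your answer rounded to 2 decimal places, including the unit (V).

Answer: 2.00 V

Derivation:
Initial: C1(4μF, Q=9μC, V=2.25V), C2(1μF, Q=1μC, V=1.00V)
Op 1: CLOSE 2-1: Q_total=10.00, C_total=5.00, V=2.00; Q2=2.00, Q1=8.00; dissipated=0.625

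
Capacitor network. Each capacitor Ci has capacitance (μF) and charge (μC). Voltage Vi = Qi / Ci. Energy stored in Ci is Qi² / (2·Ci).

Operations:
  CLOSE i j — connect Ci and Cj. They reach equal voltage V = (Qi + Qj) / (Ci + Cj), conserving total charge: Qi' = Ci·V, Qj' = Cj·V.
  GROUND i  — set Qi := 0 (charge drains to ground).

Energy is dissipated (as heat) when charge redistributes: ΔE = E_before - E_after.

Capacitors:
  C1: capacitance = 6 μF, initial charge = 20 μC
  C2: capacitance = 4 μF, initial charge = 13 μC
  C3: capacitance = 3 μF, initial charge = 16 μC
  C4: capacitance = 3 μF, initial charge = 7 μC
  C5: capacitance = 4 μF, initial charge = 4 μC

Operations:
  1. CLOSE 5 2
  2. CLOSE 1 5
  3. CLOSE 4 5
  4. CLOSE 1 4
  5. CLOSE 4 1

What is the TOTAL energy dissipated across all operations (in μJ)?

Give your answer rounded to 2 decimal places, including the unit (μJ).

Answer: 7.09 μJ

Derivation:
Initial: C1(6μF, Q=20μC, V=3.33V), C2(4μF, Q=13μC, V=3.25V), C3(3μF, Q=16μC, V=5.33V), C4(3μF, Q=7μC, V=2.33V), C5(4μF, Q=4μC, V=1.00V)
Op 1: CLOSE 5-2: Q_total=17.00, C_total=8.00, V=2.12; Q5=8.50, Q2=8.50; dissipated=5.062
Op 2: CLOSE 1-5: Q_total=28.50, C_total=10.00, V=2.85; Q1=17.10, Q5=11.40; dissipated=1.752
Op 3: CLOSE 4-5: Q_total=18.40, C_total=7.00, V=2.63; Q4=7.89, Q5=10.51; dissipated=0.229
Op 4: CLOSE 1-4: Q_total=24.99, C_total=9.00, V=2.78; Q1=16.66, Q4=8.33; dissipated=0.049
Op 5: CLOSE 4-1: Q_total=24.99, C_total=9.00, V=2.78; Q4=8.33, Q1=16.66; dissipated=0.000
Total dissipated: 7.092 μJ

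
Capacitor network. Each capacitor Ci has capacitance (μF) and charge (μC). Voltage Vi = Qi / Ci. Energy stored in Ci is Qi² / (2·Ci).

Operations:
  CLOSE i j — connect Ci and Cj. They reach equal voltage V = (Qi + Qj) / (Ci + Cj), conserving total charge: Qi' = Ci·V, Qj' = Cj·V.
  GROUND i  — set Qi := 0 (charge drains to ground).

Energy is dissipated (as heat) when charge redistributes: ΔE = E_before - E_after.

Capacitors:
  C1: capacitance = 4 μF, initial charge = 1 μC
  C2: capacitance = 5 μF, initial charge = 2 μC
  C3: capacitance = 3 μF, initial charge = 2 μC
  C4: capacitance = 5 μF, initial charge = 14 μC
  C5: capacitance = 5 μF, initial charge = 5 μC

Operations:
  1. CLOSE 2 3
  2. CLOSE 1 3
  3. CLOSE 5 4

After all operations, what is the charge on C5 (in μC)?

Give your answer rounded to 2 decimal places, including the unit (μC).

Initial: C1(4μF, Q=1μC, V=0.25V), C2(5μF, Q=2μC, V=0.40V), C3(3μF, Q=2μC, V=0.67V), C4(5μF, Q=14μC, V=2.80V), C5(5μF, Q=5μC, V=1.00V)
Op 1: CLOSE 2-3: Q_total=4.00, C_total=8.00, V=0.50; Q2=2.50, Q3=1.50; dissipated=0.067
Op 2: CLOSE 1-3: Q_total=2.50, C_total=7.00, V=0.36; Q1=1.43, Q3=1.07; dissipated=0.054
Op 3: CLOSE 5-4: Q_total=19.00, C_total=10.00, V=1.90; Q5=9.50, Q4=9.50; dissipated=4.050
Final charges: Q1=1.43, Q2=2.50, Q3=1.07, Q4=9.50, Q5=9.50

Answer: 9.50 μC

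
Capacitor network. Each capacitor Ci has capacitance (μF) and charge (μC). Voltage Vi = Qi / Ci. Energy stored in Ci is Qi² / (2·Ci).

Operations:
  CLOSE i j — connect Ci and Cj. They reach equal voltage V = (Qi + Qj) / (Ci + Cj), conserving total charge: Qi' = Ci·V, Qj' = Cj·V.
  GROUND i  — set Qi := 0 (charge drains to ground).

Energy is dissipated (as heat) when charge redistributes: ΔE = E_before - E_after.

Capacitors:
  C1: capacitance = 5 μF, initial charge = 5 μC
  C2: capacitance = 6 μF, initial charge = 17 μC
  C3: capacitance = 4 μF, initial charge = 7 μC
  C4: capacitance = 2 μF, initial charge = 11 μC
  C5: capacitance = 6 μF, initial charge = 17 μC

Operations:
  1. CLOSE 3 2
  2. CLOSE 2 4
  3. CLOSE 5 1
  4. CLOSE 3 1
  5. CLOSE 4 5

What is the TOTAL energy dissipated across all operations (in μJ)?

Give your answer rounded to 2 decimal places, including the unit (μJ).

Initial: C1(5μF, Q=5μC, V=1.00V), C2(6μF, Q=17μC, V=2.83V), C3(4μF, Q=7μC, V=1.75V), C4(2μF, Q=11μC, V=5.50V), C5(6μF, Q=17μC, V=2.83V)
Op 1: CLOSE 3-2: Q_total=24.00, C_total=10.00, V=2.40; Q3=9.60, Q2=14.40; dissipated=1.408
Op 2: CLOSE 2-4: Q_total=25.40, C_total=8.00, V=3.17; Q2=19.05, Q4=6.35; dissipated=7.207
Op 3: CLOSE 5-1: Q_total=22.00, C_total=11.00, V=2.00; Q5=12.00, Q1=10.00; dissipated=4.583
Op 4: CLOSE 3-1: Q_total=19.60, C_total=9.00, V=2.18; Q3=8.71, Q1=10.89; dissipated=0.178
Op 5: CLOSE 4-5: Q_total=18.35, C_total=8.00, V=2.29; Q4=4.59, Q5=13.76; dissipated=1.035
Total dissipated: 14.412 μJ

Answer: 14.41 μJ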